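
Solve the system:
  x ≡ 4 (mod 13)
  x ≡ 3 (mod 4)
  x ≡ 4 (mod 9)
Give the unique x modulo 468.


Moduli 13, 4, 9 are pairwise coprime; by CRT there is a unique solution modulo M = 13 · 4 · 9 = 468.
Solve pairwise, accumulating the modulus:
  Start with x ≡ 4 (mod 13).
  Combine with x ≡ 3 (mod 4): since gcd(13, 4) = 1, we get a unique residue mod 52.
    Write x = 4 + 13·t and substitute into x ≡ 3 (mod 4): 13·t ≡ 3 − 4 = -1 (mod 4).
    Reduce coefficients mod 4: 1·t ≡ 3 (mod 4).
    So t ≡ 3 (mod 4).
    Then x = 4 + 13·3 = 43, valid modulo lcm(13, 4) = 52: x ≡ 43 (mod 52).
  Combine with x ≡ 4 (mod 9): since gcd(52, 9) = 1, we get a unique residue mod 468.
    Write x = 43 + 52·t and substitute into x ≡ 4 (mod 9): 52·t ≡ 4 − 43 = -39 (mod 9).
    Reduce coefficients mod 9: 7·t ≡ 6 (mod 9).
    The inverse of 7 mod 9 is 4 (since 7·4 = 28 = 3·9 + 1), so t ≡ 4·6 = 24 ≡ 6 (mod 9).
    Then x = 43 + 52·6 = 355, valid modulo lcm(52, 9) = 468: x ≡ 355 (mod 468).
Verify: 355 mod 13 = 4 ✓, 355 mod 4 = 3 ✓, 355 mod 9 = 4 ✓.

x ≡ 355 (mod 468).


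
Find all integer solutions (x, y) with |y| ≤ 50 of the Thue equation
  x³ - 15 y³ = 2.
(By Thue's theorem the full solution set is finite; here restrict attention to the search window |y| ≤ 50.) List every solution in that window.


The equation is x³ - 15y³ = 2. For fixed y, x³ = 15·y³ + 2, so a solution requires the RHS to be a perfect cube.
Strategy: iterate y from -50 to 50, compute RHS = 15·y³ + 2, and check whether it is a (positive or negative) perfect cube.
Check small values of y:
  y = 0: RHS = 2 is not a perfect cube.
  y = 1: RHS = 17 is not a perfect cube.
  y = -1: RHS = -13 is not a perfect cube.
  y = 2: RHS = 122 is not a perfect cube.
  y = -2: RHS = -118 is not a perfect cube.
  y = 3: RHS = 407 is not a perfect cube.
  y = -3: RHS = -403 is not a perfect cube.
Continuing the search up to |y| = 50 finds no solutions either.
No (x, y) in the scanned range satisfies the equation.

No integer solutions with |y| ≤ 50.


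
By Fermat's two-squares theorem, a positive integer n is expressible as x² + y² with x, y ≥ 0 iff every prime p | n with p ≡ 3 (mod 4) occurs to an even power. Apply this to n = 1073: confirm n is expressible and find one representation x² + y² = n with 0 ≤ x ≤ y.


Step 1: Factor n = 1073 = 29 · 37.
Step 2: Check the mod-4 condition on each prime factor: 29 ≡ 1 (mod 4), exponent 1; 37 ≡ 1 (mod 4), exponent 1.
All primes ≡ 3 (mod 4) appear to even exponent (or don't appear), so by the two-squares theorem n IS expressible as a sum of two squares.
Step 3: Build a representation. Here n = 29 · 37 is a product of primes ≡ 1 (mod 4). Each prime p ≡ 1 (mod 4) is itself a sum of two squares; find a² by testing p − a² for a perfect square:
  29: 29 − 1² = 28, 29 − 2² = 25 = 5² ⇒ 29 = 2² + 5².
  37: 37 − 1² = 36 = 6² ⇒ 37 = 1² + 6².
  Combine using the Brahmagupta–Fibonacci identity (a² + b²)(c² + d²) = (ac − bd)² + (ad + bc)² = (ac + bd)² + (ad − bc)²:
  29 · 37 = 1073: from (2² + 5²)(1² + 6²), take (2·1 − 5·6, 2·6 + 5·1) = (2 − 30, 12 + 5) = (-28, 17); dropping signs (only squares matter) gives (28, 17); check 28² + 17² = 784 + 289 = 1073 ✓.
Step 4: Order so x ≤ y and verify: 17² + 28² = 289 + 784 = 1073 = n. ✓

n = 1073 = 17² + 28² (one valid representation with x ≤ y).


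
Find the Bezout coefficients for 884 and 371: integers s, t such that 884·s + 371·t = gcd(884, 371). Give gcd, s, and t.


Euclidean algorithm on (884, 371) — divide until remainder is 0:
  884 = 2 · 371 + 142
  371 = 2 · 142 + 87
  142 = 1 · 87 + 55
  87 = 1 · 55 + 32
  55 = 1 · 32 + 23
  32 = 1 · 23 + 9
  23 = 2 · 9 + 5
  9 = 1 · 5 + 4
  5 = 1 · 4 + 1
  4 = 4 · 1 + 0
gcd(884, 371) = 1.
Track Bezout coefficients alongside the remainders: start with r₀ = 884 = a·1 + b·0 (s = 1, t = 0) and r₁ = 371 = a·0 + b·1 (s = 0, t = 1); each new remainder r_{k+1} = r_{k-1} − q_k·r_k inherits s_{k+1} = s_{k-1} − q_k·s_k, t_{k+1} = t_{k-1} − q_k·t_k, so r_k = a·s_k + b·t_k at every step:
  q = 2: r = 142, s = 1 − 2·0 = 1, t = 0 − 2·1 = -2  (check: 884·1 + 371·(-2) = 142)
  q = 2: r = 87, s = 0 − 2·1 = -2, t = 1 − 2·(-2) = 5  (check: 884·(-2) + 371·5 = 87)
  q = 1: r = 55, s = 1 − 1·(-2) = 3, t = -2 − 1·5 = -7  (check: 884·3 + 371·(-7) = 55)
  q = 1: r = 32, s = -2 − 1·3 = -5, t = 5 − 1·(-7) = 12  (check: 884·(-5) + 371·12 = 32)
  q = 1: r = 23, s = 3 − 1·(-5) = 8, t = -7 − 1·12 = -19  (check: 884·8 + 371·(-19) = 23)
  q = 1: r = 9, s = -5 − 1·8 = -13, t = 12 − 1·(-19) = 31  (check: 884·(-13) + 371·31 = 9)
  q = 2: r = 5, s = 8 − 2·(-13) = 34, t = -19 − 2·31 = -81  (check: 884·34 + 371·(-81) = 5)
  q = 1: r = 4, s = -13 − 1·34 = -47, t = 31 − 1·(-81) = 112  (check: 884·(-47) + 371·112 = 4)
  q = 1: r = 1, s = 34 − 1·(-47) = 81, t = -81 − 1·112 = -193  (check: 884·81 + 371·(-193) = 1)
The row with r = 1 (the gcd) gives the Bezout coefficients s = 81, t = -193.
Result: 884 · (81) + 371 · (-193) = 1.

gcd(884, 371) = 1; s = 81, t = -193 (check: 884·81 + 371·(-193) = 1).


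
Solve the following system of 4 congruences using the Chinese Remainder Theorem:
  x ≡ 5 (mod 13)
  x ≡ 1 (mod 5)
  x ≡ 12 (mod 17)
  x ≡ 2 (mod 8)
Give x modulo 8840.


Product of moduli M = 13 · 5 · 17 · 8 = 8840.
Merge one congruence at a time:
  Start: x ≡ 5 (mod 13).
  Combine with x ≡ 1 (mod 5); new modulus lcm = 65.
    Write x = 5 + 13·t and substitute into x ≡ 1 (mod 5): 13·t ≡ 1 − 5 = -4 (mod 5).
    Reduce coefficients mod 5: 3·t ≡ 1 (mod 5).
    The inverse of 3 mod 5 is 2 (since 3·2 = 6 = 1·5 + 1), so t ≡ 2·1 = 2 ≡ 2 (mod 5).
    Then x = 5 + 13·2 = 31, valid modulo lcm(13, 5) = 65: x ≡ 31 (mod 65).
  Combine with x ≡ 12 (mod 17); new modulus lcm = 1105.
    Write x = 31 + 65·t and substitute into x ≡ 12 (mod 17): 65·t ≡ 12 − 31 = -19 (mod 17).
    Reduce coefficients mod 17: 14·t ≡ 15 (mod 17).
    The inverse of 14 mod 17 is 11 (since 14·11 = 154 = 9·17 + 1), so t ≡ 11·15 = 165 ≡ 12 (mod 17).
    Then x = 31 + 65·12 = 811, valid modulo lcm(65, 17) = 1105: x ≡ 811 (mod 1105).
  Combine with x ≡ 2 (mod 8); new modulus lcm = 8840.
    Write x = 811 + 1105·t and substitute into x ≡ 2 (mod 8): 1105·t ≡ 2 − 811 = -809 (mod 8).
    Reduce coefficients mod 8: 1·t ≡ 7 (mod 8).
    So t ≡ 7 (mod 8).
    Then x = 811 + 1105·7 = 8546, valid modulo lcm(1105, 8) = 8840: x ≡ 8546 (mod 8840).
Verify against each original: 8546 mod 13 = 5, 8546 mod 5 = 1, 8546 mod 17 = 12, 8546 mod 8 = 2.

x ≡ 8546 (mod 8840).


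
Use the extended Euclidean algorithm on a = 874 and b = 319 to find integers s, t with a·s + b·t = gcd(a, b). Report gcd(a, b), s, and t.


Euclidean algorithm on (874, 319) — divide until remainder is 0:
  874 = 2 · 319 + 236
  319 = 1 · 236 + 83
  236 = 2 · 83 + 70
  83 = 1 · 70 + 13
  70 = 5 · 13 + 5
  13 = 2 · 5 + 3
  5 = 1 · 3 + 2
  3 = 1 · 2 + 1
  2 = 2 · 1 + 0
gcd(874, 319) = 1.
Track Bezout coefficients alongside the remainders: start with r₀ = 874 = a·1 + b·0 (s = 1, t = 0) and r₁ = 319 = a·0 + b·1 (s = 0, t = 1); each new remainder r_{k+1} = r_{k-1} − q_k·r_k inherits s_{k+1} = s_{k-1} − q_k·s_k, t_{k+1} = t_{k-1} − q_k·t_k, so r_k = a·s_k + b·t_k at every step:
  q = 2: r = 236, s = 1 − 2·0 = 1, t = 0 − 2·1 = -2  (check: 874·1 + 319·(-2) = 236)
  q = 1: r = 83, s = 0 − 1·1 = -1, t = 1 − 1·(-2) = 3  (check: 874·(-1) + 319·3 = 83)
  q = 2: r = 70, s = 1 − 2·(-1) = 3, t = -2 − 2·3 = -8  (check: 874·3 + 319·(-8) = 70)
  q = 1: r = 13, s = -1 − 1·3 = -4, t = 3 − 1·(-8) = 11  (check: 874·(-4) + 319·11 = 13)
  q = 5: r = 5, s = 3 − 5·(-4) = 23, t = -8 − 5·11 = -63  (check: 874·23 + 319·(-63) = 5)
  q = 2: r = 3, s = -4 − 2·23 = -50, t = 11 − 2·(-63) = 137  (check: 874·(-50) + 319·137 = 3)
  q = 1: r = 2, s = 23 − 1·(-50) = 73, t = -63 − 1·137 = -200  (check: 874·73 + 319·(-200) = 2)
  q = 1: r = 1, s = -50 − 1·73 = -123, t = 137 − 1·(-200) = 337  (check: 874·(-123) + 319·337 = 1)
The row with r = 1 (the gcd) gives the Bezout coefficients s = -123, t = 337.
Result: 874 · (-123) + 319 · (337) = 1.

gcd(874, 319) = 1; s = -123, t = 337 (check: 874·(-123) + 319·337 = 1).


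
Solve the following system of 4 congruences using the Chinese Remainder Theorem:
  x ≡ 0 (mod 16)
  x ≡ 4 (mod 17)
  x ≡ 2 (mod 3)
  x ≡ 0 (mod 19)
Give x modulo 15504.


Product of moduli M = 16 · 17 · 3 · 19 = 15504.
Merge one congruence at a time:
  Start: x ≡ 0 (mod 16).
  Combine with x ≡ 4 (mod 17); new modulus lcm = 272.
    Write x = 0 + 16·t and substitute into x ≡ 4 (mod 17): 16·t ≡ 4 − 0 = 4 (mod 17).
    The inverse of 16 mod 17 is 16 (since 16·16 = 256 = 15·17 + 1), so t ≡ 16·4 = 64 ≡ 13 (mod 17).
    Then x = 0 + 16·13 = 208, valid modulo lcm(16, 17) = 272: x ≡ 208 (mod 272).
  Combine with x ≡ 2 (mod 3); new modulus lcm = 816.
    Write x = 208 + 272·t and substitute into x ≡ 2 (mod 3): 272·t ≡ 2 − 208 = -206 (mod 3).
    Reduce coefficients mod 3: 2·t ≡ 1 (mod 3).
    The inverse of 2 mod 3 is 2 (since 2·2 = 4 = 1·3 + 1), so t ≡ 2·1 = 2 ≡ 2 (mod 3).
    Then x = 208 + 272·2 = 752, valid modulo lcm(272, 3) = 816: x ≡ 752 (mod 816).
  Combine with x ≡ 0 (mod 19); new modulus lcm = 15504.
    Write x = 752 + 816·t and substitute into x ≡ 0 (mod 19): 816·t ≡ 0 − 752 = -752 (mod 19).
    Reduce coefficients mod 19: 18·t ≡ 8 (mod 19).
    The inverse of 18 mod 19 is 18 (since 18·18 = 324 = 17·19 + 1), so t ≡ 18·8 = 144 ≡ 11 (mod 19).
    Then x = 752 + 816·11 = 9728, valid modulo lcm(816, 19) = 15504: x ≡ 9728 (mod 15504).
Verify against each original: 9728 mod 16 = 0, 9728 mod 17 = 4, 9728 mod 3 = 2, 9728 mod 19 = 0.

x ≡ 9728 (mod 15504).


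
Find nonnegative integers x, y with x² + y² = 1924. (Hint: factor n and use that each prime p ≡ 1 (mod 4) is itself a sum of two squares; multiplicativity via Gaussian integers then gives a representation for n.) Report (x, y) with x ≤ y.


Step 1: Factor n = 1924 = 2^2 · 13 · 37.
Step 2: Check the mod-4 condition on each prime factor: 2 = 2 (special); 13 ≡ 1 (mod 4), exponent 1; 37 ≡ 1 (mod 4), exponent 1.
All primes ≡ 3 (mod 4) appear to even exponent (or don't appear), so by the two-squares theorem n IS expressible as a sum of two squares.
Step 3: Build a representation. Group n = k² · m with k = 2 and m = 13 · 37 = 481 (a product of primes ≡ 1 (mod 4)); a representation of m scales to one of n via (k·x)² + (k·y)² = k²(x² + y²). Each prime p ≡ 1 (mod 4) is itself a sum of two squares; find a² by testing p − a² for a perfect square:
  13: 13 − 1² = 12, 13 − 2² = 9 = 3² ⇒ 13 = 2² + 3².
  37: 37 − 1² = 36 = 6² ⇒ 37 = 1² + 6².
  Combine using the Brahmagupta–Fibonacci identity (a² + b²)(c² + d²) = (ac − bd)² + (ad + bc)² = (ac + bd)² + (ad − bc)²:
  13 · 37 = 481: from (2² + 3²)(1² + 6²), take (2·1 − 3·6, 2·6 + 3·1) = (2 − 18, 12 + 3) = (-16, 15); dropping signs (only squares matter) gives (16, 15); check 16² + 15² = 256 + 225 = 481 ✓.
  Scale by k = 2: (2·16, 2·15) = (32, 30).
Step 4: Order so x ≤ y and verify: 30² + 32² = 900 + 1024 = 1924 = n. ✓

n = 1924 = 30² + 32² (one valid representation with x ≤ y).


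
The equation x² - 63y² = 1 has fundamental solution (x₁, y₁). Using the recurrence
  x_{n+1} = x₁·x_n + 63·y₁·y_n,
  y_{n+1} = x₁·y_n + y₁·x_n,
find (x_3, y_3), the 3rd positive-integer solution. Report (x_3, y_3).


Step 1: Find the fundamental solution (x₁, y₁) of x² - 63y² = 1.
  Expand √63 as a continued fraction. a₀ = ⌊√63⌋ = 7; iterate m_{k+1} = d_k·a_k − m_k, d_{k+1} = (63 − m_{k+1}²)/d_k, a_{k+1} = ⌊(a₀ + m_{k+1})/d_{k+1}⌋ (starting m₀ = 0, d₀ = 1), with convergents p_k = a_k·p_{k-1} + p_{k-2}, q_k = a_k·q_{k-1} + q_{k-2} (p₋₁ = 1, q₋₁ = 0):
  k = 0: a₀ = 7; p₀/q₀ = 7/1; p₀² − 63·q₀² = 49 − 63 = -14.
  k = 1: m = 7, d = 14, a = ⌊(7 + 7)/14⌋ = 1; p/q = (1·7 + 1)/(1·1 + 0) = 8/1; p² − 63·q² = 64 − 63 = 1.
  The first convergent with p² − 63·q² = 1 gives the fundamental solution (x₁, y₁) = (8, 1).
Step 2: Apply the recurrence (x_{n+1}, y_{n+1}) = (x₁x_n + 63y₁y_n, x₁y_n + y₁x_n) repeatedly.
  From (x_1, y_1) = (8, 1): x_2 = 8·8 + 63·1·1 = 127; y_2 = 8·1 + 1·8 = 16.
  From (x_2, y_2) = (127, 16): x_3 = 8·127 + 63·1·16 = 2024; y_3 = 8·16 + 1·127 = 255.
Step 3: Verify x_3² - 63·y_3² = 4096576 - 4096575 = 1 (should be 1). ✓

(x_1, y_1) = (8, 1); (x_3, y_3) = (2024, 255).


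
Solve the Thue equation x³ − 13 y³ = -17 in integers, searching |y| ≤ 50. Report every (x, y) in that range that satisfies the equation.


The equation is x³ - 13y³ = -17. For fixed y, x³ = 13·y³ − 17, so a solution requires the RHS to be a perfect cube.
Strategy: iterate y from -50 to 50, compute RHS = 13·y³ − 17, and check whether it is a (positive or negative) perfect cube.
Check small values of y:
  y = 0: RHS = -17 is not a perfect cube.
  y = 1: RHS = -4 is not a perfect cube.
  y = -1: RHS = -30 is not a perfect cube.
  y = 2: RHS = 87 is not a perfect cube.
  y = -2: RHS = -121 is not a perfect cube.
  y = 3: RHS = 334 is not a perfect cube.
  y = -3: RHS = -368 is not a perfect cube.
Continuing the search up to |y| = 50 finds no solutions either.
No (x, y) in the scanned range satisfies the equation.

No integer solutions with |y| ≤ 50.


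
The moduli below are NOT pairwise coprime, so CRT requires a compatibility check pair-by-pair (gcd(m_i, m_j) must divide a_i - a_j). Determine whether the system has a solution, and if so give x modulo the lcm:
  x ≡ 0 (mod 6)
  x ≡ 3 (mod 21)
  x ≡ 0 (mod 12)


Moduli 6, 21, 12 are not pairwise coprime, so CRT works modulo lcm(m_i) when all pairwise compatibility conditions hold.
Pairwise compatibility: gcd(m_i, m_j) must divide a_i - a_j for every pair.
Merge one congruence at a time:
  Start: x ≡ 0 (mod 6).
  Combine with x ≡ 3 (mod 21): gcd(6, 21) = 3; 3 - 0 = 3, which IS divisible by 3, so compatible.
    Write x = 0 + 6·t and substitute into x ≡ 3 (mod 21): 6·t ≡ 3 − 0 = 3 (mod 21).
    Divide the congruence (and modulus) by g = 3: 2·t ≡ 1 (mod 7).
    The inverse of 2 mod 7 is 4 (since 2·4 = 8 = 1·7 + 1), so t ≡ 4·1 = 4 ≡ 4 (mod 7).
    Then x = 0 + 6·4 = 24, valid modulo lcm(6, 21) = 42: x ≡ 24 (mod 42).
  Combine with x ≡ 0 (mod 12): gcd(42, 12) = 6; 0 - 24 = -24, which IS divisible by 6, so compatible.
    Write x = 24 + 42·t and substitute into x ≡ 0 (mod 12): 42·t ≡ 0 − 24 = -24 (mod 12).
    Divide the congruence (and modulus) by g = 6: 7·t ≡ -4 (mod 2).
    Reduce coefficients mod 2: 1·t ≡ 0 (mod 2).
    So t ≡ 0 (mod 2).
    Then x = 24 + 42·0 = 24, valid modulo lcm(42, 12) = 84: x ≡ 24 (mod 84).
Verify: 24 mod 6 = 0, 24 mod 21 = 3, 24 mod 12 = 0.

x ≡ 24 (mod 84).


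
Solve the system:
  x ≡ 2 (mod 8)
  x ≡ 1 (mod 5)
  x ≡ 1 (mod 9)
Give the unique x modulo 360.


Moduli 8, 5, 9 are pairwise coprime; by CRT there is a unique solution modulo M = 8 · 5 · 9 = 360.
Solve pairwise, accumulating the modulus:
  Start with x ≡ 2 (mod 8).
  Combine with x ≡ 1 (mod 5): since gcd(8, 5) = 1, we get a unique residue mod 40.
    Write x = 2 + 8·t and substitute into x ≡ 1 (mod 5): 8·t ≡ 1 − 2 = -1 (mod 5).
    Reduce coefficients mod 5: 3·t ≡ 4 (mod 5).
    The inverse of 3 mod 5 is 2 (since 3·2 = 6 = 1·5 + 1), so t ≡ 2·4 = 8 ≡ 3 (mod 5).
    Then x = 2 + 8·3 = 26, valid modulo lcm(8, 5) = 40: x ≡ 26 (mod 40).
  Combine with x ≡ 1 (mod 9): since gcd(40, 9) = 1, we get a unique residue mod 360.
    Write x = 26 + 40·t and substitute into x ≡ 1 (mod 9): 40·t ≡ 1 − 26 = -25 (mod 9).
    Reduce coefficients mod 9: 4·t ≡ 2 (mod 9).
    The inverse of 4 mod 9 is 7 (since 4·7 = 28 = 3·9 + 1), so t ≡ 7·2 = 14 ≡ 5 (mod 9).
    Then x = 26 + 40·5 = 226, valid modulo lcm(40, 9) = 360: x ≡ 226 (mod 360).
Verify: 226 mod 8 = 2 ✓, 226 mod 5 = 1 ✓, 226 mod 9 = 1 ✓.

x ≡ 226 (mod 360).


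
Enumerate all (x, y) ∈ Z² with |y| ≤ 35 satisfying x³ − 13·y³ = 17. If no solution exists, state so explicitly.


The equation is x³ - 13y³ = 17. For fixed y, x³ = 13·y³ + 17, so a solution requires the RHS to be a perfect cube.
Strategy: iterate y from -35 to 35, compute RHS = 13·y³ + 17, and check whether it is a (positive or negative) perfect cube.
Check small values of y:
  y = 0: RHS = 17 is not a perfect cube.
  y = 1: RHS = 30 is not a perfect cube.
  y = -1: RHS = 4 is not a perfect cube.
  y = 2: RHS = 121 is not a perfect cube.
  y = -2: RHS = -87 is not a perfect cube.
  y = 3: RHS = 368 is not a perfect cube.
  y = -3: RHS = -334 is not a perfect cube.
Continuing the search up to |y| = 35 finds no solutions either.
No (x, y) in the scanned range satisfies the equation.

No integer solutions with |y| ≤ 35.


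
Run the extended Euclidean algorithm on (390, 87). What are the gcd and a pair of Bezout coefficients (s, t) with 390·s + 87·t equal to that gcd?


Euclidean algorithm on (390, 87) — divide until remainder is 0:
  390 = 4 · 87 + 42
  87 = 2 · 42 + 3
  42 = 14 · 3 + 0
gcd(390, 87) = 3.
Track Bezout coefficients alongside the remainders: start with r₀ = 390 = a·1 + b·0 (s = 1, t = 0) and r₁ = 87 = a·0 + b·1 (s = 0, t = 1); each new remainder r_{k+1} = r_{k-1} − q_k·r_k inherits s_{k+1} = s_{k-1} − q_k·s_k, t_{k+1} = t_{k-1} − q_k·t_k, so r_k = a·s_k + b·t_k at every step:
  q = 4: r = 42, s = 1 − 4·0 = 1, t = 0 − 4·1 = -4  (check: 390·1 + 87·(-4) = 42)
  q = 2: r = 3, s = 0 − 2·1 = -2, t = 1 − 2·(-4) = 9  (check: 390·(-2) + 87·9 = 3)
The row with r = 3 (the gcd) gives the Bezout coefficients s = -2, t = 9.
Result: 390 · (-2) + 87 · (9) = 3.

gcd(390, 87) = 3; s = -2, t = 9 (check: 390·(-2) + 87·9 = 3).


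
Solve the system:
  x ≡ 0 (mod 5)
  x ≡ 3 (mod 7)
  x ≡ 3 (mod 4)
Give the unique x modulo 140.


Moduli 5, 7, 4 are pairwise coprime; by CRT there is a unique solution modulo M = 5 · 7 · 4 = 140.
Solve pairwise, accumulating the modulus:
  Start with x ≡ 0 (mod 5).
  Combine with x ≡ 3 (mod 7): since gcd(5, 7) = 1, we get a unique residue mod 35.
    Write x = 0 + 5·t and substitute into x ≡ 3 (mod 7): 5·t ≡ 3 − 0 = 3 (mod 7).
    The inverse of 5 mod 7 is 3 (since 5·3 = 15 = 2·7 + 1), so t ≡ 3·3 = 9 ≡ 2 (mod 7).
    Then x = 0 + 5·2 = 10, valid modulo lcm(5, 7) = 35: x ≡ 10 (mod 35).
  Combine with x ≡ 3 (mod 4): since gcd(35, 4) = 1, we get a unique residue mod 140.
    Write x = 10 + 35·t and substitute into x ≡ 3 (mod 4): 35·t ≡ 3 − 10 = -7 (mod 4).
    Reduce coefficients mod 4: 3·t ≡ 1 (mod 4).
    The inverse of 3 mod 4 is 3 (since 3·3 = 9 = 2·4 + 1), so t ≡ 3·1 = 3 ≡ 3 (mod 4).
    Then x = 10 + 35·3 = 115, valid modulo lcm(35, 4) = 140: x ≡ 115 (mod 140).
Verify: 115 mod 5 = 0 ✓, 115 mod 7 = 3 ✓, 115 mod 4 = 3 ✓.

x ≡ 115 (mod 140).


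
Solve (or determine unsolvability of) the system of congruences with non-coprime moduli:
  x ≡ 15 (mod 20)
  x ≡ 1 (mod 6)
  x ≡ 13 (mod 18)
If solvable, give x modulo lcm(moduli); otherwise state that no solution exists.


Moduli 20, 6, 18 are not pairwise coprime, so CRT works modulo lcm(m_i) when all pairwise compatibility conditions hold.
Pairwise compatibility: gcd(m_i, m_j) must divide a_i - a_j for every pair.
Merge one congruence at a time:
  Start: x ≡ 15 (mod 20).
  Combine with x ≡ 1 (mod 6): gcd(20, 6) = 2; 1 - 15 = -14, which IS divisible by 2, so compatible.
    Write x = 15 + 20·t and substitute into x ≡ 1 (mod 6): 20·t ≡ 1 − 15 = -14 (mod 6).
    Divide the congruence (and modulus) by g = 2: 10·t ≡ -7 (mod 3).
    Reduce coefficients mod 3: 1·t ≡ 2 (mod 3).
    So t ≡ 2 (mod 3).
    Then x = 15 + 20·2 = 55, valid modulo lcm(20, 6) = 60: x ≡ 55 (mod 60).
  Combine with x ≡ 13 (mod 18): gcd(60, 18) = 6; 13 - 55 = -42, which IS divisible by 6, so compatible.
    Write x = 55 + 60·t and substitute into x ≡ 13 (mod 18): 60·t ≡ 13 − 55 = -42 (mod 18).
    Divide the congruence (and modulus) by g = 6: 10·t ≡ -7 (mod 3).
    Reduce coefficients mod 3: 1·t ≡ 2 (mod 3).
    So t ≡ 2 (mod 3).
    Then x = 55 + 60·2 = 175, valid modulo lcm(60, 18) = 180: x ≡ 175 (mod 180).
Verify: 175 mod 20 = 15, 175 mod 6 = 1, 175 mod 18 = 13.

x ≡ 175 (mod 180).


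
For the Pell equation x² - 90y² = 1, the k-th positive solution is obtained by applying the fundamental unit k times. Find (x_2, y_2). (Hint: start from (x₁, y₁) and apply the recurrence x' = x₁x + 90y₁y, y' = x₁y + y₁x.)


Step 1: Find the fundamental solution (x₁, y₁) of x² - 90y² = 1.
  Expand √90 as a continued fraction. a₀ = ⌊√90⌋ = 9; iterate m_{k+1} = d_k·a_k − m_k, d_{k+1} = (90 − m_{k+1}²)/d_k, a_{k+1} = ⌊(a₀ + m_{k+1})/d_{k+1}⌋ (starting m₀ = 0, d₀ = 1), with convergents p_k = a_k·p_{k-1} + p_{k-2}, q_k = a_k·q_{k-1} + q_{k-2} (p₋₁ = 1, q₋₁ = 0):
  k = 0: a₀ = 9; p₀/q₀ = 9/1; p₀² − 90·q₀² = 81 − 90 = -9.
  k = 1: m = 9, d = 9, a = ⌊(9 + 9)/9⌋ = 2; p/q = (2·9 + 1)/(2·1 + 0) = 19/2; p² − 90·q² = 361 − 360 = 1.
  The first convergent with p² − 90·q² = 1 gives the fundamental solution (x₁, y₁) = (19, 2).
Step 2: Apply the recurrence (x_{n+1}, y_{n+1}) = (x₁x_n + 90y₁y_n, x₁y_n + y₁x_n) repeatedly.
  From (x_1, y_1) = (19, 2): x_2 = 19·19 + 90·2·2 = 721; y_2 = 19·2 + 2·19 = 76.
Step 3: Verify x_2² - 90·y_2² = 519841 - 519840 = 1 (should be 1). ✓

(x_1, y_1) = (19, 2); (x_2, y_2) = (721, 76).


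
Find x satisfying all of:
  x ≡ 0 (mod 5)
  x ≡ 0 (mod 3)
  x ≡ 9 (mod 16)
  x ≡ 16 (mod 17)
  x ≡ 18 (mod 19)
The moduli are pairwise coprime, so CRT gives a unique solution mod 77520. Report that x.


Product of moduli M = 5 · 3 · 16 · 17 · 19 = 77520.
Merge one congruence at a time:
  Start: x ≡ 0 (mod 5).
  Combine with x ≡ 0 (mod 3); new modulus lcm = 15.
    Write x = 0 + 5·t and substitute into x ≡ 0 (mod 3): 5·t ≡ 0 − 0 = 0 (mod 3).
    Reduce coefficients mod 3: 2·t ≡ 0 (mod 3).
    The inverse of 2 mod 3 is 2 (since 2·2 = 4 = 1·3 + 1), so t ≡ 2·0 = 0 ≡ 0 (mod 3).
    Then x = 0 + 5·0 = 0, valid modulo lcm(5, 3) = 15: x ≡ 0 (mod 15).
  Combine with x ≡ 9 (mod 16); new modulus lcm = 240.
    Write x = 0 + 15·t and substitute into x ≡ 9 (mod 16): 15·t ≡ 9 − 0 = 9 (mod 16).
    The inverse of 15 mod 16 is 15 (since 15·15 = 225 = 14·16 + 1), so t ≡ 15·9 = 135 ≡ 7 (mod 16).
    Then x = 0 + 15·7 = 105, valid modulo lcm(15, 16) = 240: x ≡ 105 (mod 240).
  Combine with x ≡ 16 (mod 17); new modulus lcm = 4080.
    Write x = 105 + 240·t and substitute into x ≡ 16 (mod 17): 240·t ≡ 16 − 105 = -89 (mod 17).
    Reduce coefficients mod 17: 2·t ≡ 13 (mod 17).
    The inverse of 2 mod 17 is 9 (since 2·9 = 18 = 1·17 + 1), so t ≡ 9·13 = 117 ≡ 15 (mod 17).
    Then x = 105 + 240·15 = 3705, valid modulo lcm(240, 17) = 4080: x ≡ 3705 (mod 4080).
  Combine with x ≡ 18 (mod 19); new modulus lcm = 77520.
    Write x = 3705 + 4080·t and substitute into x ≡ 18 (mod 19): 4080·t ≡ 18 − 3705 = -3687 (mod 19).
    Reduce coefficients mod 19: 14·t ≡ 18 (mod 19).
    The inverse of 14 mod 19 is 15 (since 14·15 = 210 = 11·19 + 1), so t ≡ 15·18 = 270 ≡ 4 (mod 19).
    Then x = 3705 + 4080·4 = 20025, valid modulo lcm(4080, 19) = 77520: x ≡ 20025 (mod 77520).
Verify against each original: 20025 mod 5 = 0, 20025 mod 3 = 0, 20025 mod 16 = 9, 20025 mod 17 = 16, 20025 mod 19 = 18.

x ≡ 20025 (mod 77520).


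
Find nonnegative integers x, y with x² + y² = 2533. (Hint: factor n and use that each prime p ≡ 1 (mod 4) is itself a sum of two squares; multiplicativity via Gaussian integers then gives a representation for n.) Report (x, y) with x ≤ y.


Step 1: Factor n = 2533 = 17 · 149.
Step 2: Check the mod-4 condition on each prime factor: 17 ≡ 1 (mod 4), exponent 1; 149 ≡ 1 (mod 4), exponent 1.
All primes ≡ 3 (mod 4) appear to even exponent (or don't appear), so by the two-squares theorem n IS expressible as a sum of two squares.
Step 3: Build a representation. Here n = 17 · 149 is a product of primes ≡ 1 (mod 4). Each prime p ≡ 1 (mod 4) is itself a sum of two squares; find a² by testing p − a² for a perfect square:
  17: 17 − 1² = 16 = 4² ⇒ 17 = 1² + 4².
  149: 149 − 1² = 148, 149 − 2² = 145, 149 − 3² = 140, 149 − 4² = 133, 149 − 5² = 124, 149 − 6² = 113, 149 − 7² = 100 = 10² ⇒ 149 = 7² + 10².
  Combine using the Brahmagupta–Fibonacci identity (a² + b²)(c² + d²) = (ac − bd)² + (ad + bc)² = (ac + bd)² + (ad − bc)²:
  17 · 149 = 2533: from (1² + 4²)(7² + 10²), take (1·7 − 4·10, 1·10 + 4·7) = (7 − 40, 10 + 28) = (-33, 38); dropping signs (only squares matter) gives (33, 38); check 33² + 38² = 1089 + 1444 = 2533 ✓.
Step 4: Order so x ≤ y and verify: 33² + 38² = 1089 + 1444 = 2533 = n. ✓

n = 2533 = 33² + 38² (one valid representation with x ≤ y).


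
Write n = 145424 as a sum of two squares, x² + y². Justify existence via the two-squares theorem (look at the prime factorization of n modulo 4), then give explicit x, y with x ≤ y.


Step 1: Factor n = 145424 = 2^4 · 61 · 149.
Step 2: Check the mod-4 condition on each prime factor: 2 = 2 (special); 61 ≡ 1 (mod 4), exponent 1; 149 ≡ 1 (mod 4), exponent 1.
All primes ≡ 3 (mod 4) appear to even exponent (or don't appear), so by the two-squares theorem n IS expressible as a sum of two squares.
Step 3: Build a representation. Group n = k² · m with k = 4 and m = 61 · 149 = 9089 (a product of primes ≡ 1 (mod 4)); a representation of m scales to one of n via (k·x)² + (k·y)² = k²(x² + y²). Each prime p ≡ 1 (mod 4) is itself a sum of two squares; find a² by testing p − a² for a perfect square:
  61: 61 − 1² = 60, 61 − 2² = 57, 61 − 3² = 52, 61 − 4² = 45, 61 − 5² = 36 = 6² ⇒ 61 = 5² + 6².
  149: 149 − 1² = 148, 149 − 2² = 145, 149 − 3² = 140, 149 − 4² = 133, 149 − 5² = 124, 149 − 6² = 113, 149 − 7² = 100 = 10² ⇒ 149 = 7² + 10².
  Combine using the Brahmagupta–Fibonacci identity (a² + b²)(c² + d²) = (ac − bd)² + (ad + bc)² = (ac + bd)² + (ad − bc)²:
  61 · 149 = 9089: from (5² + 6²)(7² + 10²), take (5·7 − 6·10, 5·10 + 6·7) = (35 − 60, 50 + 42) = (-25, 92); dropping signs (only squares matter) gives (25, 92); check 25² + 92² = 625 + 8464 = 9089 ✓.
  Scale by k = 4: (4·25, 4·92) = (100, 368).
Step 4: Order so x ≤ y and verify: 100² + 368² = 10000 + 135424 = 145424 = n. ✓

n = 145424 = 100² + 368² (one valid representation with x ≤ y).


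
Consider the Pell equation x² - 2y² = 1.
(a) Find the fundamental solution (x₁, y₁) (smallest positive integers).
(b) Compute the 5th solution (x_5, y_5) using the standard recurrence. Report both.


Step 1: Find the fundamental solution (x₁, y₁) of x² - 2y² = 1.
  Expand √2 as a continued fraction. a₀ = ⌊√2⌋ = 1; iterate m_{k+1} = d_k·a_k − m_k, d_{k+1} = (2 − m_{k+1}²)/d_k, a_{k+1} = ⌊(a₀ + m_{k+1})/d_{k+1}⌋ (starting m₀ = 0, d₀ = 1), with convergents p_k = a_k·p_{k-1} + p_{k-2}, q_k = a_k·q_{k-1} + q_{k-2} (p₋₁ = 1, q₋₁ = 0):
  k = 0: a₀ = 1; p₀/q₀ = 1/1; p₀² − 2·q₀² = 1 − 2 = -1.
  k = 1: m = 1, d = 1, a = ⌊(1 + 1)/1⌋ = 2; p/q = (2·1 + 1)/(2·1 + 0) = 3/2; p² − 2·q² = 9 − 8 = 1.
  The first convergent with p² − 2·q² = 1 gives the fundamental solution (x₁, y₁) = (3, 2).
Step 2: Apply the recurrence (x_{n+1}, y_{n+1}) = (x₁x_n + 2y₁y_n, x₁y_n + y₁x_n) repeatedly.
  From (x_1, y_1) = (3, 2): x_2 = 3·3 + 2·2·2 = 17; y_2 = 3·2 + 2·3 = 12.
  From (x_2, y_2) = (17, 12): x_3 = 3·17 + 2·2·12 = 99; y_3 = 3·12 + 2·17 = 70.
  From (x_3, y_3) = (99, 70): x_4 = 3·99 + 2·2·70 = 577; y_4 = 3·70 + 2·99 = 408.
  From (x_4, y_4) = (577, 408): x_5 = 3·577 + 2·2·408 = 3363; y_5 = 3·408 + 2·577 = 2378.
Step 3: Verify x_5² - 2·y_5² = 11309769 - 11309768 = 1 (should be 1). ✓

(x_1, y_1) = (3, 2); (x_5, y_5) = (3363, 2378).


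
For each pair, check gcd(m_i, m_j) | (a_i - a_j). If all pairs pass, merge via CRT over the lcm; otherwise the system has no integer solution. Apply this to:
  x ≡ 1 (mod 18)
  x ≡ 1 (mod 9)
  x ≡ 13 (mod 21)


Moduli 18, 9, 21 are not pairwise coprime, so CRT works modulo lcm(m_i) when all pairwise compatibility conditions hold.
Pairwise compatibility: gcd(m_i, m_j) must divide a_i - a_j for every pair.
Merge one congruence at a time:
  Start: x ≡ 1 (mod 18).
  Combine with x ≡ 1 (mod 9): gcd(18, 9) = 9; 1 - 1 = 0, which IS divisible by 9, so compatible.
    Write x = 1 + 18·t and substitute into x ≡ 1 (mod 9): 18·t ≡ 1 − 1 = 0 (mod 9).
    Divide the congruence (and modulus) by g = 9: 2·t ≡ 0 (mod 1).
    Modulo 1 every t works; take t = 0.
    Then x = 1 + 18·0 = 1, valid modulo lcm(18, 9) = 18: x ≡ 1 (mod 18).
  Combine with x ≡ 13 (mod 21): gcd(18, 21) = 3; 13 - 1 = 12, which IS divisible by 3, so compatible.
    Write x = 1 + 18·t and substitute into x ≡ 13 (mod 21): 18·t ≡ 13 − 1 = 12 (mod 21).
    Divide the congruence (and modulus) by g = 3: 6·t ≡ 4 (mod 7).
    The inverse of 6 mod 7 is 6 (since 6·6 = 36 = 5·7 + 1), so t ≡ 6·4 = 24 ≡ 3 (mod 7).
    Then x = 1 + 18·3 = 55, valid modulo lcm(18, 21) = 126: x ≡ 55 (mod 126).
Verify: 55 mod 18 = 1, 55 mod 9 = 1, 55 mod 21 = 13.

x ≡ 55 (mod 126).


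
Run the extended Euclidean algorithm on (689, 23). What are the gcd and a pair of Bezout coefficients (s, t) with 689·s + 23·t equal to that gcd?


Euclidean algorithm on (689, 23) — divide until remainder is 0:
  689 = 29 · 23 + 22
  23 = 1 · 22 + 1
  22 = 22 · 1 + 0
gcd(689, 23) = 1.
Track Bezout coefficients alongside the remainders: start with r₀ = 689 = a·1 + b·0 (s = 1, t = 0) and r₁ = 23 = a·0 + b·1 (s = 0, t = 1); each new remainder r_{k+1} = r_{k-1} − q_k·r_k inherits s_{k+1} = s_{k-1} − q_k·s_k, t_{k+1} = t_{k-1} − q_k·t_k, so r_k = a·s_k + b·t_k at every step:
  q = 29: r = 22, s = 1 − 29·0 = 1, t = 0 − 29·1 = -29  (check: 689·1 + 23·(-29) = 22)
  q = 1: r = 1, s = 0 − 1·1 = -1, t = 1 − 1·(-29) = 30  (check: 689·(-1) + 23·30 = 1)
The row with r = 1 (the gcd) gives the Bezout coefficients s = -1, t = 30.
Result: 689 · (-1) + 23 · (30) = 1.

gcd(689, 23) = 1; s = -1, t = 30 (check: 689·(-1) + 23·30 = 1).


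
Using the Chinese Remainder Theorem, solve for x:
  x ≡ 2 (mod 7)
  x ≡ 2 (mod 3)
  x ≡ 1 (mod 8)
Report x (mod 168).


Moduli 7, 3, 8 are pairwise coprime; by CRT there is a unique solution modulo M = 7 · 3 · 8 = 168.
Solve pairwise, accumulating the modulus:
  Start with x ≡ 2 (mod 7).
  Combine with x ≡ 2 (mod 3): since gcd(7, 3) = 1, we get a unique residue mod 21.
    Write x = 2 + 7·t and substitute into x ≡ 2 (mod 3): 7·t ≡ 2 − 2 = 0 (mod 3).
    Reduce coefficients mod 3: 1·t ≡ 0 (mod 3).
    So t ≡ 0 (mod 3).
    Then x = 2 + 7·0 = 2, valid modulo lcm(7, 3) = 21: x ≡ 2 (mod 21).
  Combine with x ≡ 1 (mod 8): since gcd(21, 8) = 1, we get a unique residue mod 168.
    Write x = 2 + 21·t and substitute into x ≡ 1 (mod 8): 21·t ≡ 1 − 2 = -1 (mod 8).
    Reduce coefficients mod 8: 5·t ≡ 7 (mod 8).
    The inverse of 5 mod 8 is 5 (since 5·5 = 25 = 3·8 + 1), so t ≡ 5·7 = 35 ≡ 3 (mod 8).
    Then x = 2 + 21·3 = 65, valid modulo lcm(21, 8) = 168: x ≡ 65 (mod 168).
Verify: 65 mod 7 = 2 ✓, 65 mod 3 = 2 ✓, 65 mod 8 = 1 ✓.

x ≡ 65 (mod 168).


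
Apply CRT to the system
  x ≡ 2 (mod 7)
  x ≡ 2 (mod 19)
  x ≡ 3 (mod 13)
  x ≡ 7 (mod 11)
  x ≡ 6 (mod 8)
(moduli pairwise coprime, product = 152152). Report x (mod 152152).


Product of moduli M = 7 · 19 · 13 · 11 · 8 = 152152.
Merge one congruence at a time:
  Start: x ≡ 2 (mod 7).
  Combine with x ≡ 2 (mod 19); new modulus lcm = 133.
    Write x = 2 + 7·t and substitute into x ≡ 2 (mod 19): 7·t ≡ 2 − 2 = 0 (mod 19).
    The inverse of 7 mod 19 is 11 (since 7·11 = 77 = 4·19 + 1), so t ≡ 11·0 = 0 ≡ 0 (mod 19).
    Then x = 2 + 7·0 = 2, valid modulo lcm(7, 19) = 133: x ≡ 2 (mod 133).
  Combine with x ≡ 3 (mod 13); new modulus lcm = 1729.
    Write x = 2 + 133·t and substitute into x ≡ 3 (mod 13): 133·t ≡ 3 − 2 = 1 (mod 13).
    Reduce coefficients mod 13: 3·t ≡ 1 (mod 13).
    The inverse of 3 mod 13 is 9 (since 3·9 = 27 = 2·13 + 1), so t ≡ 9·1 = 9 ≡ 9 (mod 13).
    Then x = 2 + 133·9 = 1199, valid modulo lcm(133, 13) = 1729: x ≡ 1199 (mod 1729).
  Combine with x ≡ 7 (mod 11); new modulus lcm = 19019.
    Write x = 1199 + 1729·t and substitute into x ≡ 7 (mod 11): 1729·t ≡ 7 − 1199 = -1192 (mod 11).
    Reduce coefficients mod 11: 2·t ≡ 7 (mod 11).
    The inverse of 2 mod 11 is 6 (since 2·6 = 12 = 1·11 + 1), so t ≡ 6·7 = 42 ≡ 9 (mod 11).
    Then x = 1199 + 1729·9 = 16760, valid modulo lcm(1729, 11) = 19019: x ≡ 16760 (mod 19019).
  Combine with x ≡ 6 (mod 8); new modulus lcm = 152152.
    Write x = 16760 + 19019·t and substitute into x ≡ 6 (mod 8): 19019·t ≡ 6 − 16760 = -16754 (mod 8).
    Reduce coefficients mod 8: 3·t ≡ 6 (mod 8).
    The inverse of 3 mod 8 is 3 (since 3·3 = 9 = 1·8 + 1), so t ≡ 3·6 = 18 ≡ 2 (mod 8).
    Then x = 16760 + 19019·2 = 54798, valid modulo lcm(19019, 8) = 152152: x ≡ 54798 (mod 152152).
Verify against each original: 54798 mod 7 = 2, 54798 mod 19 = 2, 54798 mod 13 = 3, 54798 mod 11 = 7, 54798 mod 8 = 6.

x ≡ 54798 (mod 152152).


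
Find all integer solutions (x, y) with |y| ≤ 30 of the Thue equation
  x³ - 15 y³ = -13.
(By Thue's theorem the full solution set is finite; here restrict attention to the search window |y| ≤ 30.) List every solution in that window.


The equation is x³ - 15y³ = -13. For fixed y, x³ = 15·y³ − 13, so a solution requires the RHS to be a perfect cube.
Strategy: iterate y from -30 to 30, compute RHS = 15·y³ − 13, and check whether it is a (positive or negative) perfect cube.
Check small values of y:
  y = 0: RHS = -13 is not a perfect cube.
  y = 1: RHS = 2 is not a perfect cube.
  y = -1: RHS = -28 is not a perfect cube.
  y = 2: RHS = 107 is not a perfect cube.
  y = -2: RHS = -133 is not a perfect cube.
  y = 3: RHS = 392 is not a perfect cube.
  y = -3: RHS = -418 is not a perfect cube.
Continuing the search up to |y| = 30 finds no solutions either.
No (x, y) in the scanned range satisfies the equation.

No integer solutions with |y| ≤ 30.


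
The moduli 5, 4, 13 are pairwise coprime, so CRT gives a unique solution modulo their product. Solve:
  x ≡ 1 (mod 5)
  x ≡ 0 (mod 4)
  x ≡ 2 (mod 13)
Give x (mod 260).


Moduli 5, 4, 13 are pairwise coprime; by CRT there is a unique solution modulo M = 5 · 4 · 13 = 260.
Solve pairwise, accumulating the modulus:
  Start with x ≡ 1 (mod 5).
  Combine with x ≡ 0 (mod 4): since gcd(5, 4) = 1, we get a unique residue mod 20.
    Write x = 1 + 5·t and substitute into x ≡ 0 (mod 4): 5·t ≡ 0 − 1 = -1 (mod 4).
    Reduce coefficients mod 4: 1·t ≡ 3 (mod 4).
    So t ≡ 3 (mod 4).
    Then x = 1 + 5·3 = 16, valid modulo lcm(5, 4) = 20: x ≡ 16 (mod 20).
  Combine with x ≡ 2 (mod 13): since gcd(20, 13) = 1, we get a unique residue mod 260.
    Write x = 16 + 20·t and substitute into x ≡ 2 (mod 13): 20·t ≡ 2 − 16 = -14 (mod 13).
    Reduce coefficients mod 13: 7·t ≡ 12 (mod 13).
    The inverse of 7 mod 13 is 2 (since 7·2 = 14 = 1·13 + 1), so t ≡ 2·12 = 24 ≡ 11 (mod 13).
    Then x = 16 + 20·11 = 236, valid modulo lcm(20, 13) = 260: x ≡ 236 (mod 260).
Verify: 236 mod 5 = 1 ✓, 236 mod 4 = 0 ✓, 236 mod 13 = 2 ✓.

x ≡ 236 (mod 260).


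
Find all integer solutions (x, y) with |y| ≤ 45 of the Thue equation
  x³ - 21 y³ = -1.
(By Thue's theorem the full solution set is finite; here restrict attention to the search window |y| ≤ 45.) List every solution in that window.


The equation is x³ - 21y³ = -1. For fixed y, x³ = 21·y³ − 1, so a solution requires the RHS to be a perfect cube.
Strategy: iterate y from -45 to 45, compute RHS = 21·y³ − 1, and check whether it is a (positive or negative) perfect cube.
Check small values of y:
  y = 0: RHS = -1 = (-1)³ ⇒ x = -1 works.
  y = 1: RHS = 20 is not a perfect cube.
  y = -1: RHS = -22 is not a perfect cube.
  y = 2: RHS = 167 is not a perfect cube.
  y = -2: RHS = -169 is not a perfect cube.
  y = 3: RHS = 566 is not a perfect cube.
  y = -3: RHS = -568 is not a perfect cube.
Continuing the search up to |y| = 45 finds no further solutions beyond those listed.
Collected solutions: (-1, 0).

Solutions (with |y| ≤ 45): (-1, 0).


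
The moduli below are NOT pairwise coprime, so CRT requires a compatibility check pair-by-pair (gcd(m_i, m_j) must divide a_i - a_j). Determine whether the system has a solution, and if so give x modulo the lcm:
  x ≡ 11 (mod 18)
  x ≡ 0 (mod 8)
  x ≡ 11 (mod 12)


Moduli 18, 8, 12 are not pairwise coprime, so CRT works modulo lcm(m_i) when all pairwise compatibility conditions hold.
Pairwise compatibility: gcd(m_i, m_j) must divide a_i - a_j for every pair.
Merge one congruence at a time:
  Start: x ≡ 11 (mod 18).
  Combine with x ≡ 0 (mod 8): gcd(18, 8) = 2, and 0 - 11 = -11 is NOT divisible by 2.
    ⇒ system is inconsistent (no integer solution).

No solution (the system is inconsistent).


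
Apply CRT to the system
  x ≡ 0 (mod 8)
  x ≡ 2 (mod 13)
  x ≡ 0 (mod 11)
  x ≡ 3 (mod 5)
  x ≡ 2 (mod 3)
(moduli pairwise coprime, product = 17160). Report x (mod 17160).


Product of moduli M = 8 · 13 · 11 · 5 · 3 = 17160.
Merge one congruence at a time:
  Start: x ≡ 0 (mod 8).
  Combine with x ≡ 2 (mod 13); new modulus lcm = 104.
    Write x = 0 + 8·t and substitute into x ≡ 2 (mod 13): 8·t ≡ 2 − 0 = 2 (mod 13).
    The inverse of 8 mod 13 is 5 (since 8·5 = 40 = 3·13 + 1), so t ≡ 5·2 = 10 ≡ 10 (mod 13).
    Then x = 0 + 8·10 = 80, valid modulo lcm(8, 13) = 104: x ≡ 80 (mod 104).
  Combine with x ≡ 0 (mod 11); new modulus lcm = 1144.
    Write x = 80 + 104·t and substitute into x ≡ 0 (mod 11): 104·t ≡ 0 − 80 = -80 (mod 11).
    Reduce coefficients mod 11: 5·t ≡ 8 (mod 11).
    The inverse of 5 mod 11 is 9 (since 5·9 = 45 = 4·11 + 1), so t ≡ 9·8 = 72 ≡ 6 (mod 11).
    Then x = 80 + 104·6 = 704, valid modulo lcm(104, 11) = 1144: x ≡ 704 (mod 1144).
  Combine with x ≡ 3 (mod 5); new modulus lcm = 5720.
    Write x = 704 + 1144·t and substitute into x ≡ 3 (mod 5): 1144·t ≡ 3 − 704 = -701 (mod 5).
    Reduce coefficients mod 5: 4·t ≡ 4 (mod 5).
    The inverse of 4 mod 5 is 4 (since 4·4 = 16 = 3·5 + 1), so t ≡ 4·4 = 16 ≡ 1 (mod 5).
    Then x = 704 + 1144·1 = 1848, valid modulo lcm(1144, 5) = 5720: x ≡ 1848 (mod 5720).
  Combine with x ≡ 2 (mod 3); new modulus lcm = 17160.
    Write x = 1848 + 5720·t and substitute into x ≡ 2 (mod 3): 5720·t ≡ 2 − 1848 = -1846 (mod 3).
    Reduce coefficients mod 3: 2·t ≡ 2 (mod 3).
    The inverse of 2 mod 3 is 2 (since 2·2 = 4 = 1·3 + 1), so t ≡ 2·2 = 4 ≡ 1 (mod 3).
    Then x = 1848 + 5720·1 = 7568, valid modulo lcm(5720, 3) = 17160: x ≡ 7568 (mod 17160).
Verify against each original: 7568 mod 8 = 0, 7568 mod 13 = 2, 7568 mod 11 = 0, 7568 mod 5 = 3, 7568 mod 3 = 2.

x ≡ 7568 (mod 17160).


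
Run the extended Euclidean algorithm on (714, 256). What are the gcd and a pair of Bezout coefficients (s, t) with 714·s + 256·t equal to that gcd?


Euclidean algorithm on (714, 256) — divide until remainder is 0:
  714 = 2 · 256 + 202
  256 = 1 · 202 + 54
  202 = 3 · 54 + 40
  54 = 1 · 40 + 14
  40 = 2 · 14 + 12
  14 = 1 · 12 + 2
  12 = 6 · 2 + 0
gcd(714, 256) = 2.
Track Bezout coefficients alongside the remainders: start with r₀ = 714 = a·1 + b·0 (s = 1, t = 0) and r₁ = 256 = a·0 + b·1 (s = 0, t = 1); each new remainder r_{k+1} = r_{k-1} − q_k·r_k inherits s_{k+1} = s_{k-1} − q_k·s_k, t_{k+1} = t_{k-1} − q_k·t_k, so r_k = a·s_k + b·t_k at every step:
  q = 2: r = 202, s = 1 − 2·0 = 1, t = 0 − 2·1 = -2  (check: 714·1 + 256·(-2) = 202)
  q = 1: r = 54, s = 0 − 1·1 = -1, t = 1 − 1·(-2) = 3  (check: 714·(-1) + 256·3 = 54)
  q = 3: r = 40, s = 1 − 3·(-1) = 4, t = -2 − 3·3 = -11  (check: 714·4 + 256·(-11) = 40)
  q = 1: r = 14, s = -1 − 1·4 = -5, t = 3 − 1·(-11) = 14  (check: 714·(-5) + 256·14 = 14)
  q = 2: r = 12, s = 4 − 2·(-5) = 14, t = -11 − 2·14 = -39  (check: 714·14 + 256·(-39) = 12)
  q = 1: r = 2, s = -5 − 1·14 = -19, t = 14 − 1·(-39) = 53  (check: 714·(-19) + 256·53 = 2)
The row with r = 2 (the gcd) gives the Bezout coefficients s = -19, t = 53.
Result: 714 · (-19) + 256 · (53) = 2.

gcd(714, 256) = 2; s = -19, t = 53 (check: 714·(-19) + 256·53 = 2).
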